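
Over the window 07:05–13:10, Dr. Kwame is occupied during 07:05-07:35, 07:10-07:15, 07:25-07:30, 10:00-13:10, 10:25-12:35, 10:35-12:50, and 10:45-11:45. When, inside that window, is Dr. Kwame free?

Covered (merged): 07:05–07:35, 10:00–13:10.
Gaps within 07:05–13:10: 07:35–10:00.

07:35–10:00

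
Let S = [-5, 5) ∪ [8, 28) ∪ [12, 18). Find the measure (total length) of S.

30

Merged: [-5, 5), [8, 28).
Lengths: 10 + 20 = 30.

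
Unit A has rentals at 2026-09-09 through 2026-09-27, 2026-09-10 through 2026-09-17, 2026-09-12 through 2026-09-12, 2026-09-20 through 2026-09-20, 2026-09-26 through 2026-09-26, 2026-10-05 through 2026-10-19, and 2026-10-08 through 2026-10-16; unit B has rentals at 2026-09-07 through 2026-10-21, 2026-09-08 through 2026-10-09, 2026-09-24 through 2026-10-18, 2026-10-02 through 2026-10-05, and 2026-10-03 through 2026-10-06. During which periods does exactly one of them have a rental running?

A, merged: 2026-09-09 through 2026-09-27, 2026-10-05 through 2026-10-19.
B, merged: 2026-09-07 through 2026-10-21.
Only in the first: none.
Only in the second: 2026-09-07 through 2026-09-08, 2026-09-28 through 2026-10-04, 2026-10-20 through 2026-10-21.
Together these are the periods covered by exactly one.

2026-09-07 through 2026-09-08, 2026-09-28 through 2026-10-04, 2026-10-20 through 2026-10-21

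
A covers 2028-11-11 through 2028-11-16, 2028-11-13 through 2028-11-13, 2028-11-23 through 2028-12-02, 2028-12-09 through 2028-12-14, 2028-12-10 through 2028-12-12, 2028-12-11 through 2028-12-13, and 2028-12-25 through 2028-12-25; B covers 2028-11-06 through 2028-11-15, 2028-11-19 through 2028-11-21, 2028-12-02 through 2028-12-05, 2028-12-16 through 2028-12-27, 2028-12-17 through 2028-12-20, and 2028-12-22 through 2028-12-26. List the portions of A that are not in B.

2028-11-16 through 2028-11-16, 2028-11-23 through 2028-12-01, 2028-12-09 through 2028-12-14

First set merges to 2028-11-11 through 2028-11-16, 2028-11-23 through 2028-12-02, 2028-12-09 through 2028-12-14, 2028-12-25 through 2028-12-25.
Second set merges to 2028-11-06 through 2028-11-15, 2028-11-19 through 2028-11-21, 2028-12-02 through 2028-12-05, 2028-12-16 through 2028-12-27.
2028-11-11 through 2028-11-16 with B removed leaves 2028-11-16 through 2028-11-16.
2028-11-23 through 2028-12-02 with B removed leaves 2028-11-23 through 2028-12-01.
2028-12-09 through 2028-12-14 is untouched.
2028-12-25 through 2028-12-25 lies entirely inside B → drops out.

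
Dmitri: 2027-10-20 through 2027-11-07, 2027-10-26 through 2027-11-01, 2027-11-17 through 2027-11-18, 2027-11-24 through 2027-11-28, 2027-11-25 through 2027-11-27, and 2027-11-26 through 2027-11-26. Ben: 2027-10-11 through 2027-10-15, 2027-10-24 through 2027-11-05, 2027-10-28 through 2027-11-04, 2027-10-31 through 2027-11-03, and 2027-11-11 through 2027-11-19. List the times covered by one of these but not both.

2027-10-11 through 2027-10-15, 2027-10-20 through 2027-10-23, 2027-11-06 through 2027-11-07, 2027-11-11 through 2027-11-16, 2027-11-19 through 2027-11-19, 2027-11-24 through 2027-11-28

First set merges to 2027-10-20 through 2027-11-07, 2027-11-17 through 2027-11-18, 2027-11-24 through 2027-11-28.
Second set merges to 2027-10-11 through 2027-10-15, 2027-10-24 through 2027-11-05, 2027-11-11 through 2027-11-19.
A \ B = 2027-10-20 through 2027-10-23, 2027-11-06 through 2027-11-07, 2027-11-24 through 2027-11-28.
B \ A = 2027-10-11 through 2027-10-15, 2027-11-11 through 2027-11-16, 2027-11-19 through 2027-11-19.
Union of the two gives the symmetric difference.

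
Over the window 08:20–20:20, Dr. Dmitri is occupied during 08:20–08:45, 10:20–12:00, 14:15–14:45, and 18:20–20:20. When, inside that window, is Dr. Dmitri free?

08:45-10:20, 12:00-14:15, 14:45-18:20

After merging, the occupied span is 08:20-08:45, 10:20-12:00, 14:15-14:45, 18:20-20:20.
Uncovered inside 08:20-20:20: 08:45-10:20, 12:00-14:15, 14:45-18:20.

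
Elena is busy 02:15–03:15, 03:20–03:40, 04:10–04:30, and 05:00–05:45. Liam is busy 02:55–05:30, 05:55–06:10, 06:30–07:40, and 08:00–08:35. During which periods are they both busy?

02:55-03:15, 03:20-03:40, 04:10-04:30, 05:00-05:30

02:15-03:15 ∩ B → 02:55-03:15.
03:20-03:40 ∩ B → 03:20-03:40.
04:10-04:30 ∩ B → 04:10-04:30.
05:00-05:45 ∩ B → 05:00-05:30.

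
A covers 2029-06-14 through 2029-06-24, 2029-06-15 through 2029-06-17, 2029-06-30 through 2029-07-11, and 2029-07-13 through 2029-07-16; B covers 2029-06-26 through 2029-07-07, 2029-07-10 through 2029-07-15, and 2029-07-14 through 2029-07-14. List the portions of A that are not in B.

First set merges to 2029-06-14 through 2029-06-24, 2029-06-30 through 2029-07-11, 2029-07-13 through 2029-07-16.
Second set merges to 2029-06-26 through 2029-07-07, 2029-07-10 through 2029-07-15.
2029-06-14 through 2029-06-24: no B overlap → unchanged.
2029-06-30 through 2029-07-11 minus B → 2029-07-08 through 2029-07-09.
2029-07-13 through 2029-07-16 minus B → 2029-07-16 through 2029-07-16.

2029-06-14 through 2029-06-24, 2029-07-08 through 2029-07-09, 2029-07-16 through 2029-07-16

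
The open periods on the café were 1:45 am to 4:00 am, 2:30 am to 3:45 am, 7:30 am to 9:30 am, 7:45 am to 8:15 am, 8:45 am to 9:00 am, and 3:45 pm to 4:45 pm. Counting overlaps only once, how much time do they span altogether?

5 h 15 min

Merged: 1:45 am-4:00 am, 7:30 am-9:30 am, 3:45 pm-4:45 pm.
Lengths: 2 h 15 min + 2 h + 1 h = 5 h 15 min.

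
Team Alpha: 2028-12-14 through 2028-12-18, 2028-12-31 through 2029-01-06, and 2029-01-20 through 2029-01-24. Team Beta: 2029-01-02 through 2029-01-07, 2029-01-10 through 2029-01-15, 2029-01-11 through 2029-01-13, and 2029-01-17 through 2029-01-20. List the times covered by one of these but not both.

2028-12-14 through 2028-12-18, 2028-12-31 through 2029-01-01, 2029-01-07 through 2029-01-07, 2029-01-10 through 2029-01-15, 2029-01-17 through 2029-01-19, 2029-01-21 through 2029-01-24

B, merged: 2029-01-02 through 2029-01-07, 2029-01-10 through 2029-01-15, 2029-01-17 through 2029-01-20.
A \ B = 2028-12-14 through 2028-12-18, 2028-12-31 through 2029-01-01, 2029-01-21 through 2029-01-24.
B \ A = 2029-01-07 through 2029-01-07, 2029-01-10 through 2029-01-15, 2029-01-17 through 2029-01-19.
Union of the two gives the symmetric difference.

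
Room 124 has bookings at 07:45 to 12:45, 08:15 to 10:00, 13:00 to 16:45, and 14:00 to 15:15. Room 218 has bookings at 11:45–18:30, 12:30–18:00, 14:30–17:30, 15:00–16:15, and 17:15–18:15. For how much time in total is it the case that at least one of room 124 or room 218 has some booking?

10 h 45 min

Merge the first list: 07:45–12:45, 13:00–16:45.
Merge the second list: 11:45–18:30.
A ∪ B = 07:45–18:30.
Total: 10 h 45 min.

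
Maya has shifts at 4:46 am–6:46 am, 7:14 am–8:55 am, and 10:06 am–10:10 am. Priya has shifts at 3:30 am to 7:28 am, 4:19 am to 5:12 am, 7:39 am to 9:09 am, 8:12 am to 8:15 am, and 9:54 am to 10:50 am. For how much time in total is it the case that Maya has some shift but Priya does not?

11 min

Merge the second list: 3:30 am–7:28 am, 7:39 am–9:09 am, 9:54 am–10:50 am.
A \ B = 7:28 am–7:39 am.
Total: 11 min.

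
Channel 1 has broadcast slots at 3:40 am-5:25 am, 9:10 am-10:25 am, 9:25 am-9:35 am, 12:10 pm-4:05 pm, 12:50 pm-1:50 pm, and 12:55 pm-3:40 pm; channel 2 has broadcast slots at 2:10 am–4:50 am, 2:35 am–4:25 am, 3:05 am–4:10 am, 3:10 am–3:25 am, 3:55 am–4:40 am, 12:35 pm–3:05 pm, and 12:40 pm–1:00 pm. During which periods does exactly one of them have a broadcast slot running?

A, merged: 3:40 am-5:25 am, 9:10 am-10:25 am, 12:10 pm-4:05 pm.
B, merged: 2:10 am-4:50 am, 12:35 pm-3:05 pm.
A but not B: 4:50 am-5:25 am, 9:10 am-10:25 am, 12:10 pm-12:35 pm, 3:05 pm-4:05 pm.
B but not A: 2:10 am-3:40 am.
Combining gives A △ B.

2:10 am-3:40 am, 4:50 am-5:25 am, 9:10 am-10:25 am, 12:10 pm-12:35 pm, 3:05 pm-4:05 pm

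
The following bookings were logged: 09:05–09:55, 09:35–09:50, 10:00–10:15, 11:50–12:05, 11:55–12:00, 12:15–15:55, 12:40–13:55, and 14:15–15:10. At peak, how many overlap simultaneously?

2

At 09:35, 2 of the intervals are simultaneously active.
No point has more.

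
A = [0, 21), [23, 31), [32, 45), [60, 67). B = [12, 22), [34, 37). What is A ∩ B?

[0, 21) meets the second set on [12, 21).
[23, 31): no overlap with the second set.
[32, 45) meets the second set on [34, 37).
[60, 67): no overlap with the second set.

[12, 21) ∪ [34, 37)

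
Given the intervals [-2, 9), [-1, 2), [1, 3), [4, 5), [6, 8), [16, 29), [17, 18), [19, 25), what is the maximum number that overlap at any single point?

3

At 1, 3 of the intervals are simultaneously active.
No point has more.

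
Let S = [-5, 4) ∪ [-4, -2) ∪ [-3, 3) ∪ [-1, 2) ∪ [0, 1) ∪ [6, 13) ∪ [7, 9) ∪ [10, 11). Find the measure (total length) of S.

16

Merged: [-5, 4), [6, 13).
Lengths: 9 + 7 = 16.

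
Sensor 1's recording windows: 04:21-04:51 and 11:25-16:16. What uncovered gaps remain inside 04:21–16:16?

04:51–11:25

Covered (merged): 04:21–04:51, 11:25–16:16.
Complement within 04:21–16:16: 04:51–11:25.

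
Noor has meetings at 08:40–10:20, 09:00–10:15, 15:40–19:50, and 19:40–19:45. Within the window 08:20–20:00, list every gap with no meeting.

After merging, the occupied span is 08:40–10:20, 15:40–19:50.
Gaps within 08:20–20:00: 08:20–08:40, 10:20–15:40, 19:50–20:00.

08:20–08:40, 10:20–15:40, 19:50–20:00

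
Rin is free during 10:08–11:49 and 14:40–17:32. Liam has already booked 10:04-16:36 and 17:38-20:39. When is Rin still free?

16:36-17:32

10:08-11:49: entirely removed.
14:40-17:32 \ B = 16:36-17:32.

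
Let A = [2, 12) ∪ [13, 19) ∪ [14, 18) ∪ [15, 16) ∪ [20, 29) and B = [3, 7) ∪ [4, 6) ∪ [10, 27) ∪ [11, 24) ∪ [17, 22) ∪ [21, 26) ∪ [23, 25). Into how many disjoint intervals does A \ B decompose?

3

First set merges to [2, 12), [13, 19), [20, 29).
Second set merges to [3, 7), [10, 27).
A \ B = [2, 3), [7, 10), [27, 29).
That is 3 disjoint pieces.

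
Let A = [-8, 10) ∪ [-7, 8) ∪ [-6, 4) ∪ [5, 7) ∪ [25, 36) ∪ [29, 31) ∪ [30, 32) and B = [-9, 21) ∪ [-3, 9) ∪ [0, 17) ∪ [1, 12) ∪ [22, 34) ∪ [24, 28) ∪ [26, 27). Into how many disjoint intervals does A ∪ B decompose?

Merge the first list: [-8, 10), [25, 36).
Merge the second list: [-9, 21), [22, 34).
A ∪ B = [-9, 21), [22, 36).
That is 2 disjoint pieces.

2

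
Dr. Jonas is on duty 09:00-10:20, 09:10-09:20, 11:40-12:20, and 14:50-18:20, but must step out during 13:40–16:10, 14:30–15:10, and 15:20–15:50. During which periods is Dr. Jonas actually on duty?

09:00-10:20, 11:40-12:20, 16:10-18:20

Merge the first list: 09:00-10:20, 11:40-12:20, 14:50-18:20.
Merge the second list: 13:40-16:10.
09:00-10:20: no B overlap → unchanged.
11:40-12:20: no B overlap → unchanged.
14:50-18:20 minus B → 16:10-18:20.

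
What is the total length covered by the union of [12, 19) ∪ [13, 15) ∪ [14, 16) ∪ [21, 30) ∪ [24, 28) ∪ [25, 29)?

Merged: [12, 19), [21, 30).
Lengths: 7 + 9 = 16.

16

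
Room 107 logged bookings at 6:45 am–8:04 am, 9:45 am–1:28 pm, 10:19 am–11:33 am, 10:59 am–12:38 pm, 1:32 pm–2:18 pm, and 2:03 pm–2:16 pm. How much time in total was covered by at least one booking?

5 h 48 min

Merged: 6:45 am-8:04 am, 9:45 am-1:28 pm, 1:32 pm-2:18 pm.
Lengths: 1 h 19 min + 3 h 43 min + 46 min = 5 h 48 min.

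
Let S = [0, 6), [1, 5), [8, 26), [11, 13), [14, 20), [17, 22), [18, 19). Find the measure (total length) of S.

24

Merged: [0, 6), [8, 26).
Lengths: 6 + 18 = 24.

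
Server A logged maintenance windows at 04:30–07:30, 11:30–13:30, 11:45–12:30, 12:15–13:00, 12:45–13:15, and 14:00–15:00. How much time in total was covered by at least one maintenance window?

Merged: 04:30–07:30, 11:30–13:30, 14:00–15:00.
Lengths: 3 h + 2 h + 1 h = 6 h.

6 h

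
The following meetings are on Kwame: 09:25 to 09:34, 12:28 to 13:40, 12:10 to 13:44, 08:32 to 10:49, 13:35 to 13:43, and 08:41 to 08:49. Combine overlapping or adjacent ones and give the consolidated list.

08:32-10:49, 12:10-13:44

Sort by start: 08:32-10:49, 08:41-08:49, 09:25-09:34, 12:10-13:44, 12:28-13:40, 13:35-13:43.
08:41-08:49 overlaps/touches 08:32-10:49 → extend to 08:32-10:49.
09:25-09:34 overlaps/touches 08:32-10:49 → extend to 08:32-10:49.
12:10-13:44 is disjoint → start new block.
12:28-13:40 overlaps/touches 12:10-13:44 → extend to 12:10-13:44.
13:35-13:43 overlaps/touches 12:10-13:44 → extend to 12:10-13:44.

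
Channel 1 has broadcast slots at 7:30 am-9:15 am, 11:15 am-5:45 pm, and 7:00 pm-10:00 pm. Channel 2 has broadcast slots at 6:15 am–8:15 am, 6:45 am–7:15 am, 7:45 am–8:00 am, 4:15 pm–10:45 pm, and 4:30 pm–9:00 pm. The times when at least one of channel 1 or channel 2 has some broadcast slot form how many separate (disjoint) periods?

Merge the second list: 6:15 am-8:15 am, 4:15 pm-10:45 pm.
A ∪ B = 6:15 am-9:15 am, 11:15 am-10:45 pm.
That is 2 disjoint pieces.

2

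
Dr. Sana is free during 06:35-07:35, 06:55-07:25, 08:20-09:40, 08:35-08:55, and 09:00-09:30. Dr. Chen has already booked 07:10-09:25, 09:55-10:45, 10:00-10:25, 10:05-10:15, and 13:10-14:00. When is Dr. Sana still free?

06:35-07:10, 09:25-09:40

Merge the first list: 06:35-07:35, 08:20-09:40.
Merge the second list: 07:10-09:25, 09:55-10:45, 13:10-14:00.
06:35-07:35 \ B = 06:35-07:10.
08:20-09:40 \ B = 09:25-09:40.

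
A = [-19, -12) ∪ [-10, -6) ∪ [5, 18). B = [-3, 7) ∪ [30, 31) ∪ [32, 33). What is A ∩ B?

[-19, -12) meets no B interval.
[-10, -6) meets no B interval.
[5, 18) ∩ B → [5, 7).

[5, 7)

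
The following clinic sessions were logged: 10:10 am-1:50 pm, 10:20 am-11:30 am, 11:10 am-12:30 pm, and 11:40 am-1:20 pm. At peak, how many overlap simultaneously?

At 11:10 am, 3 of the intervals are simultaneously active.
No point has more.

3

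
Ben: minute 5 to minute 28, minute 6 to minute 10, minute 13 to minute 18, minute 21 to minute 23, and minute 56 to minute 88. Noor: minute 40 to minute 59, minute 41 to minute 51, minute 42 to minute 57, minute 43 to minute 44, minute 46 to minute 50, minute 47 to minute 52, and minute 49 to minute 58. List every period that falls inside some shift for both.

minute 56 to minute 59

Merge the first list: minute 5 to minute 28, minute 56 to minute 88.
Merge the second list: minute 40 to minute 59.
minute 5 to minute 28 falls entirely outside B.
minute 56 to minute 88 overlaps B on minute 56 to minute 59.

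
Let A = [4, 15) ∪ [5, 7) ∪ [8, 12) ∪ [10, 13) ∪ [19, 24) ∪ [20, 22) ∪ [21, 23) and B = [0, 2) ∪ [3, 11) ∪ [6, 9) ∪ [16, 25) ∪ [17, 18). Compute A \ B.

A, merged: [4, 15), [19, 24).
B, merged: [0, 2), [3, 11), [16, 25).
[4, 15) \ B = [11, 15).
[19, 24): entirely removed.

[11, 15)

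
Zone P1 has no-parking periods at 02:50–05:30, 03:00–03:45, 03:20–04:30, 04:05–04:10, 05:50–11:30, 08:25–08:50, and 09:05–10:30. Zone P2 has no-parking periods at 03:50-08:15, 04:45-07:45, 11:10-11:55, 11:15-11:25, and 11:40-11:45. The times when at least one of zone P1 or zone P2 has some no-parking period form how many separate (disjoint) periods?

1

Merge the first list: 02:50–05:30, 05:50–11:30.
Merge the second list: 03:50–08:15, 11:10–11:55.
A ∪ B = 02:50–11:55.
That is 1 disjoint piece.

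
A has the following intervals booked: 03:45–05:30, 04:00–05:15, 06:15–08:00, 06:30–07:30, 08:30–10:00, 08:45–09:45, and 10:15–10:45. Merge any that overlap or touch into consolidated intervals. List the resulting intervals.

04:00–05:15 overlaps/touches 03:45–05:30 → extend to 03:45–05:30.
06:15–08:00 is disjoint → start new block.
06:30–07:30 overlaps/touches 06:15–08:00 → extend to 06:15–08:00.
08:30–10:00 is disjoint → start new block.
08:45–09:45 overlaps/touches 08:30–10:00 → extend to 08:30–10:00.
10:15–10:45 is disjoint → start new block.

03:45–05:30, 06:15–08:00, 08:30–10:00, 10:15–10:45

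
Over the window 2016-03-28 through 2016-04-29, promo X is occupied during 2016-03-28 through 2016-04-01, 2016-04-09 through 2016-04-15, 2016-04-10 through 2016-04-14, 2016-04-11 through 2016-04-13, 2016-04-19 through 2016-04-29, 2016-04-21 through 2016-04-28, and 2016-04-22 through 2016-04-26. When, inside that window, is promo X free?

2016-04-02 through 2016-04-08, 2016-04-16 through 2016-04-18

The merged coverage is 2016-03-28 through 2016-04-01, 2016-04-09 through 2016-04-15, 2016-04-19 through 2016-04-29.
Complement within 2016-03-28 through 2016-04-29: 2016-04-02 through 2016-04-08, 2016-04-16 through 2016-04-18.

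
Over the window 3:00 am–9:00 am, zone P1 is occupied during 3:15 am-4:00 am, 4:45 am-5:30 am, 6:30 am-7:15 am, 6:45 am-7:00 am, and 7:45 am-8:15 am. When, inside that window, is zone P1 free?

The merged coverage is 3:15 am–4:00 am, 4:45 am–5:30 am, 6:30 am–7:15 am, 7:45 am–8:15 am.
Gaps within 3:00 am–9:00 am: 3:00 am–3:15 am, 4:00 am–4:45 am, 5:30 am–6:30 am, 7:15 am–7:45 am, 8:15 am–9:00 am.

3:00 am–3:15 am, 4:00 am–4:45 am, 5:30 am–6:30 am, 7:15 am–7:45 am, 8:15 am–9:00 am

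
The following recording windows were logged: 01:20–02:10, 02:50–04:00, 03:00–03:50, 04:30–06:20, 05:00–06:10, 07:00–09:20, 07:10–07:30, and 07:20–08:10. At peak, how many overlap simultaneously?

At 07:20, 3 of the intervals are simultaneously active.
No point has more.

3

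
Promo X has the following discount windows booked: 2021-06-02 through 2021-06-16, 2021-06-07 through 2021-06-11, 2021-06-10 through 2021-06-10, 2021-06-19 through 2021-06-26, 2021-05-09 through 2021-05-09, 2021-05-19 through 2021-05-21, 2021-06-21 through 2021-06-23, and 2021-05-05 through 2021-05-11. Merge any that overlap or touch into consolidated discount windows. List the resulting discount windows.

Sort by start: 2021-05-05 through 2021-05-11, 2021-05-09 through 2021-05-09, 2021-05-19 through 2021-05-21, 2021-06-02 through 2021-06-16, 2021-06-07 through 2021-06-11, 2021-06-10 through 2021-06-10, 2021-06-19 through 2021-06-26, 2021-06-21 through 2021-06-23.
2021-05-09 through 2021-05-09 overlaps/touches 2021-05-05 through 2021-05-11 → extend to 2021-05-05 through 2021-05-11.
2021-05-19 through 2021-05-21 is disjoint → start new block.
2021-06-02 through 2021-06-16 is disjoint → start new block.
2021-06-07 through 2021-06-11 overlaps/touches 2021-06-02 through 2021-06-16 → extend to 2021-06-02 through 2021-06-16.
2021-06-10 through 2021-06-10 overlaps/touches 2021-06-02 through 2021-06-16 → extend to 2021-06-02 through 2021-06-16.
2021-06-19 through 2021-06-26 is disjoint → start new block.
2021-06-21 through 2021-06-23 overlaps/touches 2021-06-19 through 2021-06-26 → extend to 2021-06-19 through 2021-06-26.

2021-05-05 through 2021-05-11, 2021-05-19 through 2021-05-21, 2021-06-02 through 2021-06-16, 2021-06-19 through 2021-06-26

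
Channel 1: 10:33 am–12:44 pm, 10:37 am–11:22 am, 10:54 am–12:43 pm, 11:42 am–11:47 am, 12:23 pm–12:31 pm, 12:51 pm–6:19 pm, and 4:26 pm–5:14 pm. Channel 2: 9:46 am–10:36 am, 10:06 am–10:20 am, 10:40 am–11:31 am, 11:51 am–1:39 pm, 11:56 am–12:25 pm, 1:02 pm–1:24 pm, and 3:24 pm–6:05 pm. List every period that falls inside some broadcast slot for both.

10:33 am–10:36 am, 10:40 am–11:31 am, 11:51 am–12:44 pm, 12:51 pm–1:39 pm, 3:24 pm–6:05 pm

Merge the first list: 10:33 am–12:44 pm, 12:51 pm–6:19 pm.
Merge the second list: 9:46 am–10:36 am, 10:40 am–11:31 am, 11:51 am–1:39 pm, 3:24 pm–6:05 pm.
10:33 am–12:44 pm overlaps B on 10:33 am–10:36 am, 10:40 am–11:31 am, 11:51 am–12:44 pm.
12:51 pm–6:19 pm overlaps B on 12:51 pm–1:39 pm, 3:24 pm–6:05 pm.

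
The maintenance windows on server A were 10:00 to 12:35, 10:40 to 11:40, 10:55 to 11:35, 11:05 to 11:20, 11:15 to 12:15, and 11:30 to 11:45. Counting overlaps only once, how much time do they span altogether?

2 h 35 min

Merged: 10:00-12:35.
Length: 2 h 35 min.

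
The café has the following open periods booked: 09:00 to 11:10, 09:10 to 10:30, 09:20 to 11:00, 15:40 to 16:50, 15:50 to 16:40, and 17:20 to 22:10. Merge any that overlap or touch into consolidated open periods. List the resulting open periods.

09:10–10:30 overlaps/touches 09:00–11:10 → extend to 09:00–11:10.
09:20–11:00 overlaps/touches 09:00–11:10 → extend to 09:00–11:10.
15:40–16:50 is disjoint → start new block.
15:50–16:40 overlaps/touches 15:40–16:50 → extend to 15:40–16:50.
17:20–22:10 is disjoint → start new block.

09:00–11:10, 15:40–16:50, 17:20–22:10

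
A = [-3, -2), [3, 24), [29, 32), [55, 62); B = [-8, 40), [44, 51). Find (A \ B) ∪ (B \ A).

[-8, -3) ∪ [-2, 3) ∪ [24, 29) ∪ [32, 40) ∪ [44, 51) ∪ [55, 62)

A \ B = [55, 62).
B \ A = [-8, -3), [-2, 3), [24, 29), [32, 40), [44, 51).
Union of the two gives the symmetric difference.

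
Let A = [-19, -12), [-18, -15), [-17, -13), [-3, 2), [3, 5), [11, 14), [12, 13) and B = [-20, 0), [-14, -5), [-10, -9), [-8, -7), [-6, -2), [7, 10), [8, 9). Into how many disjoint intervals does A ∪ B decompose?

First set merges to [-19, -12), [-3, 2), [3, 5), [11, 14).
Second set merges to [-20, 0), [7, 10).
A ∪ B = [-20, 2), [3, 5), [7, 10), [11, 14).
That is 4 disjoint pieces.

4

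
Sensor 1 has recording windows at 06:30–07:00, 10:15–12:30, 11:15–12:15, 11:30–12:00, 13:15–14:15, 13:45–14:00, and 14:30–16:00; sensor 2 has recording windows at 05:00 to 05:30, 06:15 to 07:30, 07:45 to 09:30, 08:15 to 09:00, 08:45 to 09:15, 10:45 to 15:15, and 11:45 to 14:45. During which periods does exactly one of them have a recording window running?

05:00-05:30, 06:15-06:30, 07:00-07:30, 07:45-09:30, 10:15-10:45, 12:30-13:15, 14:15-14:30, 15:15-16:00

Merge the first list: 06:30-07:00, 10:15-12:30, 13:15-14:15, 14:30-16:00.
Merge the second list: 05:00-05:30, 06:15-07:30, 07:45-09:30, 10:45-15:15.
A \ B = 10:15-10:45, 15:15-16:00.
B \ A = 05:00-05:30, 06:15-06:30, 07:00-07:30, 07:45-09:30, 12:30-13:15, 14:15-14:30.
Union of the two gives the symmetric difference.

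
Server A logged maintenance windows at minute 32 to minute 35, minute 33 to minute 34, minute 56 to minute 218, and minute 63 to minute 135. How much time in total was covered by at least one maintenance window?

Merged: minute 32 to minute 35, minute 56 to minute 218.
Lengths: 3 minutes + 162 minutes = 165 minutes.

165 minutes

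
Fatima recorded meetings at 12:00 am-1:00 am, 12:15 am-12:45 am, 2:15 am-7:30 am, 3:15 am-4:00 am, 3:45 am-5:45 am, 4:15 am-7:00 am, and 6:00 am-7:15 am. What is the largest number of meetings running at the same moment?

Walk the sorted start/end points keeping a running depth.
The depth first hits 3 at 3:45 am.

3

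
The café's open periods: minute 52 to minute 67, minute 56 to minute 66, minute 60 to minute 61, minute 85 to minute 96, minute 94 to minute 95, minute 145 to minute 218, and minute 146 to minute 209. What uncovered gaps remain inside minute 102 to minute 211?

After merging, the occupied span is minute 52 to minute 67, minute 85 to minute 96, minute 145 to minute 218.
Gaps within minute 102 to minute 211: minute 102 to minute 145.

minute 102 to minute 145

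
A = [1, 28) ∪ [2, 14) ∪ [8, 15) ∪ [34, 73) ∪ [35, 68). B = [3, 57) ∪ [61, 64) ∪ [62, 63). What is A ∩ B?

[3, 28) ∪ [34, 57) ∪ [61, 64)

A, merged: [1, 28), [34, 73).
B, merged: [3, 57), [61, 64).
[1, 28) overlaps B on [3, 28).
[34, 73) overlaps B on [34, 57), [61, 64).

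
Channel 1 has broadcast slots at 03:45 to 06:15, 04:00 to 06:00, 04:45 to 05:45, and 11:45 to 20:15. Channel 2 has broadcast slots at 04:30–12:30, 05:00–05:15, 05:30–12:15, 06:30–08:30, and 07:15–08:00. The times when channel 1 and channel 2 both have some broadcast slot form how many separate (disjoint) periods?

A, merged: 03:45–06:15, 11:45–20:15.
B, merged: 04:30–12:30.
A ∩ B = 04:30–06:15, 11:45–12:30.
That is 2 disjoint pieces.

2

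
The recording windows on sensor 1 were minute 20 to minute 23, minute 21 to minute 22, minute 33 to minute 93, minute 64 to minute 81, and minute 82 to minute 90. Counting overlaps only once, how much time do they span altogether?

Merged: minute 20 to minute 23, minute 33 to minute 93.
Lengths: 3 minutes + 60 minutes = 63 minutes.

63 minutes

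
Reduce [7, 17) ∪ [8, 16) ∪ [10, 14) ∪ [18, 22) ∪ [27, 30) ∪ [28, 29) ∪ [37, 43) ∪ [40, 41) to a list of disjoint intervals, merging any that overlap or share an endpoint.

[7, 17) ∪ [18, 22) ∪ [27, 30) ∪ [37, 43)

[8, 16) overlaps/touches [7, 17) → extend to [7, 17).
[10, 14) overlaps/touches [7, 17) → extend to [7, 17).
[18, 22) is disjoint → start new block.
[27, 30) is disjoint → start new block.
[28, 29) overlaps/touches [27, 30) → extend to [27, 30).
[37, 43) is disjoint → start new block.
[40, 41) overlaps/touches [37, 43) → extend to [37, 43).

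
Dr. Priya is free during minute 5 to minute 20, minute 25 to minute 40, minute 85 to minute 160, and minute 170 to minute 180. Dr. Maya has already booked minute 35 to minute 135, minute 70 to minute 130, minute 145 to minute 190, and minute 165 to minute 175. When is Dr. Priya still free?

Second set merges to minute 35 to minute 135, minute 145 to minute 190.
minute 5 to minute 20 is untouched.
minute 25 to minute 40 with B removed leaves minute 25 to minute 35.
minute 85 to minute 160 with B removed leaves minute 135 to minute 145.
minute 170 to minute 180 lies entirely inside B → drops out.

minute 5 to minute 20, minute 25 to minute 35, minute 135 to minute 145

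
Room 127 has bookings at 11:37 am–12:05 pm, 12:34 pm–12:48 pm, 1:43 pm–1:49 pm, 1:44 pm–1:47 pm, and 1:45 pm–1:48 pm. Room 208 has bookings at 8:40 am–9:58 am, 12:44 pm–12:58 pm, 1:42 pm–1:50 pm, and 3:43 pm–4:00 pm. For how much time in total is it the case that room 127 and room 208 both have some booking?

A, merged: 11:37 am–12:05 pm, 12:34 pm–12:48 pm, 1:43 pm–1:49 pm.
A ∩ B = 12:44 pm–12:48 pm, 1:43 pm–1:49 pm.
Total: 4 min + 6 min = 10 min.

10 min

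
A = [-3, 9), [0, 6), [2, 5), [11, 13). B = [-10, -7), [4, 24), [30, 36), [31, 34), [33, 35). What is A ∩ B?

Merge the first list: [-3, 9), [11, 13).
Merge the second list: [-10, -7), [4, 24), [30, 36).
[-3, 9) overlaps B on [4, 9).
[11, 13) overlaps B on [11, 13).

[4, 9) ∪ [11, 13)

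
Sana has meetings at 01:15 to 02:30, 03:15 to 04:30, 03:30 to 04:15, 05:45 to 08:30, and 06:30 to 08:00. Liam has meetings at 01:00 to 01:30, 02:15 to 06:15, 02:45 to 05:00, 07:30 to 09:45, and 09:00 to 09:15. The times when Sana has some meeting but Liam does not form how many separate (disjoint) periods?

A, merged: 01:15–02:30, 03:15–04:30, 05:45–08:30.
B, merged: 01:00–01:30, 02:15–06:15, 07:30–09:45.
A \ B = 01:30–02:15, 06:15–07:30.
That is 2 disjoint pieces.

2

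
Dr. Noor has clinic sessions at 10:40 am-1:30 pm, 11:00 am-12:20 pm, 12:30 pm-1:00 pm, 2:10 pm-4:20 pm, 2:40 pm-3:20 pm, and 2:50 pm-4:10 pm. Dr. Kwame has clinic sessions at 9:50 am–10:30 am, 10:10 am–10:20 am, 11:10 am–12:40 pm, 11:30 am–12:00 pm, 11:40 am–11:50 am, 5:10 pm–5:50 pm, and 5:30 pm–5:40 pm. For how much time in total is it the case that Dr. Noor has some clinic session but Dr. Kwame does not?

3 h 30 min

First set merges to 10:40 am-1:30 pm, 2:10 pm-4:20 pm.
Second set merges to 9:50 am-10:30 am, 11:10 am-12:40 pm, 5:10 pm-5:50 pm.
A \ B = 10:40 am-11:10 am, 12:40 pm-1:30 pm, 2:10 pm-4:20 pm.
Total: 30 min + 50 min + 2 h 10 min = 3 h 30 min.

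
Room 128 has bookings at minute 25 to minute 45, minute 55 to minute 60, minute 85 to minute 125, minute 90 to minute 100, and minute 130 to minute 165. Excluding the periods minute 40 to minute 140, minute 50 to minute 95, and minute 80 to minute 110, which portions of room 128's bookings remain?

minute 25 to minute 40, minute 140 to minute 165

First set merges to minute 25 to minute 45, minute 55 to minute 60, minute 85 to minute 125, minute 130 to minute 165.
Second set merges to minute 40 to minute 140.
minute 25 to minute 45 \ B = minute 25 to minute 40.
minute 55 to minute 60: entirely removed.
minute 85 to minute 125: entirely removed.
minute 130 to minute 165 \ B = minute 140 to minute 165.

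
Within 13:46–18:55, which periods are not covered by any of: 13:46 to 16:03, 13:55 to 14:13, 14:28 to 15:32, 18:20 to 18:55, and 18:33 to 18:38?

16:03–18:20

After merging, the occupied span is 13:46–16:03, 18:20–18:55.
Complement within 13:46–18:55: 16:03–18:20.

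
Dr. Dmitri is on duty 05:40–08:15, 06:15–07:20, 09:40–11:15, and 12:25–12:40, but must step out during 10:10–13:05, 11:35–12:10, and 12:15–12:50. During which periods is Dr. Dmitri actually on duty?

05:40–08:15, 09:40–10:10

A, merged: 05:40–08:15, 09:40–11:15, 12:25–12:40.
B, merged: 10:10–13:05.
05:40–08:15: no B overlap → unchanged.
09:40–11:15 minus B → 09:40–10:10.
12:25–12:40: fully covered by B → removed.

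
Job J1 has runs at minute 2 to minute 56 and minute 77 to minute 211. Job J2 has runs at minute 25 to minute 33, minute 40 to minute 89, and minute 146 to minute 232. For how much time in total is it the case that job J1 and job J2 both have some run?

A ∩ B = minute 25 to minute 33, minute 40 to minute 56, minute 77 to minute 89, minute 146 to minute 211.
Total: 8 minutes + 16 minutes + 12 minutes + 65 minutes = 101 minutes.

101 minutes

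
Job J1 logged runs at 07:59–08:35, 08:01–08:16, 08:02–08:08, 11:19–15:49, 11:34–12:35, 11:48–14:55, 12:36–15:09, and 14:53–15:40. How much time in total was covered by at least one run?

Merged: 07:59–08:35, 11:19–15:49.
Lengths: 36 min + 4 h 30 min = 5 h 6 min.

5 h 6 min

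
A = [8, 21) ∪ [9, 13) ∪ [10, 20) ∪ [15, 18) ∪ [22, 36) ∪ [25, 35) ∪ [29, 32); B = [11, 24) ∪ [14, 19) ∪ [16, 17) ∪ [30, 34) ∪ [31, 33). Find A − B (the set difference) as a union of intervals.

Merge the first list: [8, 21), [22, 36).
Merge the second list: [11, 24), [30, 34).
[8, 21) minus B → [8, 11).
[22, 36) minus B → [24, 30), [34, 36).

[8, 11) ∪ [24, 30) ∪ [34, 36)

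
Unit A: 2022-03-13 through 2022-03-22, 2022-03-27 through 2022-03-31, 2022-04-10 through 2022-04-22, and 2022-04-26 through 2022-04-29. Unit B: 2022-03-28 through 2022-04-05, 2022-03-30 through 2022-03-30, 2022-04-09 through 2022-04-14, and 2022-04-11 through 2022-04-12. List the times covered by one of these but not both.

Merge the second list: 2022-03-28 through 2022-04-05, 2022-04-09 through 2022-04-14.
A but not B: 2022-03-13 through 2022-03-22, 2022-03-27 through 2022-03-27, 2022-04-15 through 2022-04-22, 2022-04-26 through 2022-04-29.
B but not A: 2022-04-01 through 2022-04-05, 2022-04-09 through 2022-04-09.
Combining gives A △ B.

2022-03-13 through 2022-03-22, 2022-03-27 through 2022-03-27, 2022-04-01 through 2022-04-05, 2022-04-09 through 2022-04-09, 2022-04-15 through 2022-04-22, 2022-04-26 through 2022-04-29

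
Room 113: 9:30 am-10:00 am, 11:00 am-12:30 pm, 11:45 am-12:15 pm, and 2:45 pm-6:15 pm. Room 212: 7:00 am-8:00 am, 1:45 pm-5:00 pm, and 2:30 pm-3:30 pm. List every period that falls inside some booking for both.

2:45 pm-5:00 pm

Merge the first list: 9:30 am-10:00 am, 11:00 am-12:30 pm, 2:45 pm-6:15 pm.
Merge the second list: 7:00 am-8:00 am, 1:45 pm-5:00 pm.
9:30 am-10:00 am: no overlap with the second set.
11:00 am-12:30 pm: no overlap with the second set.
2:45 pm-6:15 pm meets the second set on 2:45 pm-5:00 pm.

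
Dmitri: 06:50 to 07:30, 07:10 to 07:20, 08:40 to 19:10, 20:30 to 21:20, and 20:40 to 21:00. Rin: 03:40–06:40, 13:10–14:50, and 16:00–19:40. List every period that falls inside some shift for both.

A, merged: 06:50–07:30, 08:40–19:10, 20:30–21:20.
06:50–07:30 falls entirely outside B.
08:40–19:10 overlaps B on 13:10–14:50, 16:00–19:10.
20:30–21:20 falls entirely outside B.

13:10–14:50, 16:00–19:10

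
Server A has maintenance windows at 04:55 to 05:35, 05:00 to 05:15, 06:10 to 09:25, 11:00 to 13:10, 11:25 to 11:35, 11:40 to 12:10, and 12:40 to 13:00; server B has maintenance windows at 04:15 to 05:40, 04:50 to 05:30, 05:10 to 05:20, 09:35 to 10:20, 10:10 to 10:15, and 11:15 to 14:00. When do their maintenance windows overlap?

04:55–05:35, 11:15–13:10

First set merges to 04:55–05:35, 06:10–09:25, 11:00–13:10.
Second set merges to 04:15–05:40, 09:35–10:20, 11:15–14:00.
04:55–05:35 ∩ B → 04:55–05:35.
06:10–09:25 meets no B interval.
11:00–13:10 ∩ B → 11:15–13:10.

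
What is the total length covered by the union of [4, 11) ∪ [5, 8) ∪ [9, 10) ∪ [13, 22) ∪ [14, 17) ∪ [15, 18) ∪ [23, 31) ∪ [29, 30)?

Merged: [4, 11), [13, 22), [23, 31).
Lengths: 7 + 9 + 8 = 24.

24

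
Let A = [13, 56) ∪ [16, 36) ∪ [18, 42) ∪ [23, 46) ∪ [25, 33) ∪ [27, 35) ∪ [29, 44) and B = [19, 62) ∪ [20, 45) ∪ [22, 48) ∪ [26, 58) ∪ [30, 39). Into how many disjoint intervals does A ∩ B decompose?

1

A, merged: [13, 56).
B, merged: [19, 62).
A ∩ B = [19, 56).
That is 1 disjoint piece.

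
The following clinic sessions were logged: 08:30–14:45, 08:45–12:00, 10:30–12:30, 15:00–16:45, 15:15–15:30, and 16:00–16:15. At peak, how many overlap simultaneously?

3

Sweep endpoints in order; track running count of active intervals.
Peak of 3 reached at 10:30.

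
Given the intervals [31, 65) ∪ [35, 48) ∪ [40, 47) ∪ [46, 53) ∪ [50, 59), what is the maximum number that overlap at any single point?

Walk the sorted start/end points keeping a running depth.
The depth first hits 4 at 46.

4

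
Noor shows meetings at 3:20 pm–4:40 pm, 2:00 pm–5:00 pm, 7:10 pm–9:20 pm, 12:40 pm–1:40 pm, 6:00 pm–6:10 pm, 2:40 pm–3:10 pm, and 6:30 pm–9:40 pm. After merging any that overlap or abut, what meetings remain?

Sort by start: 12:40 pm-1:40 pm, 2:00 pm-5:00 pm, 2:40 pm-3:10 pm, 3:20 pm-4:40 pm, 6:00 pm-6:10 pm, 6:30 pm-9:40 pm, 7:10 pm-9:20 pm.
2:00 pm-5:00 pm is disjoint → start new block.
2:40 pm-3:10 pm overlaps/touches 2:00 pm-5:00 pm → extend to 2:00 pm-5:00 pm.
3:20 pm-4:40 pm overlaps/touches 2:00 pm-5:00 pm → extend to 2:00 pm-5:00 pm.
6:00 pm-6:10 pm is disjoint → start new block.
6:30 pm-9:40 pm is disjoint → start new block.
7:10 pm-9:20 pm overlaps/touches 6:30 pm-9:40 pm → extend to 6:30 pm-9:40 pm.

12:40 pm-1:40 pm, 2:00 pm-5:00 pm, 6:00 pm-6:10 pm, 6:30 pm-9:40 pm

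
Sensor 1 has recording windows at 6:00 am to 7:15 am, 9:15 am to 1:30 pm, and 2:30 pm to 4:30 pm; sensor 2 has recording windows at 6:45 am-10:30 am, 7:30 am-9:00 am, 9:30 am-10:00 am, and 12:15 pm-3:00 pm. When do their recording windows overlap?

Second set merges to 6:45 am–10:30 am, 12:15 pm–3:00 pm.
6:00 am–7:15 am overlaps B on 6:45 am–7:15 am.
9:15 am–1:30 pm overlaps B on 9:15 am–10:30 am, 12:15 pm–1:30 pm.
2:30 pm–4:30 pm overlaps B on 2:30 pm–3:00 pm.

6:45 am–7:15 am, 9:15 am–10:30 am, 12:15 pm–1:30 pm, 2:30 pm–3:00 pm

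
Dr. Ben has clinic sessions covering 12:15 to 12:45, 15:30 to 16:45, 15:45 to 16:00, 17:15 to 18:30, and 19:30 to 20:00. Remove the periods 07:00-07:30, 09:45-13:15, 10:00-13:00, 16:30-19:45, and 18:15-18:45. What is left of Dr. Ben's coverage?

Merge the first list: 12:15-12:45, 15:30-16:45, 17:15-18:30, 19:30-20:00.
Merge the second list: 07:00-07:30, 09:45-13:15, 16:30-19:45.
12:15-12:45: fully covered by B → removed.
15:30-16:45 minus B → 15:30-16:30.
17:15-18:30: fully covered by B → removed.
19:30-20:00 minus B → 19:45-20:00.

15:30-16:30, 19:45-20:00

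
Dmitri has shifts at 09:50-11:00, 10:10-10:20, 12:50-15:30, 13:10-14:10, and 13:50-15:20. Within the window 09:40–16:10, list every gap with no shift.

09:40–09:50, 11:00–12:50, 15:30–16:10

After merging, the occupied span is 09:50–11:00, 12:50–15:30.
Complement within 09:40–16:10: 09:40–09:50, 11:00–12:50, 15:30–16:10.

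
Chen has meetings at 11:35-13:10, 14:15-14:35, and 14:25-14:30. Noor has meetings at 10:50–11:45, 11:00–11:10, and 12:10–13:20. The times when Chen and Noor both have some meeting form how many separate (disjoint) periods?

2

Merge the first list: 11:35-13:10, 14:15-14:35.
Merge the second list: 10:50-11:45, 12:10-13:20.
A ∩ B = 11:35-11:45, 12:10-13:10.
That is 2 disjoint pieces.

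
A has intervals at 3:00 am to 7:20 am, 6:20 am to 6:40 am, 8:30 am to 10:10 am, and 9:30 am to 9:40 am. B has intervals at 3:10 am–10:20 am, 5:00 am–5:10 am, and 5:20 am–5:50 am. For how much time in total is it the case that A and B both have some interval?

5 h 50 min

First set merges to 3:00 am–7:20 am, 8:30 am–10:10 am.
Second set merges to 3:10 am–10:20 am.
A ∩ B = 3:10 am–7:20 am, 8:30 am–10:10 am.
Total: 4 h 10 min + 1 h 40 min = 5 h 50 min.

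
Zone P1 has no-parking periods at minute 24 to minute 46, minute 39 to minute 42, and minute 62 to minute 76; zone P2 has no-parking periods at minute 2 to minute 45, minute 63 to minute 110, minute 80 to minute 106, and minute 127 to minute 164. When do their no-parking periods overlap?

Merge the first list: minute 24 to minute 46, minute 62 to minute 76.
Merge the second list: minute 2 to minute 45, minute 63 to minute 110, minute 127 to minute 164.
minute 24 to minute 46 ∩ B → minute 24 to minute 45.
minute 62 to minute 76 ∩ B → minute 63 to minute 76.

minute 24 to minute 45, minute 63 to minute 76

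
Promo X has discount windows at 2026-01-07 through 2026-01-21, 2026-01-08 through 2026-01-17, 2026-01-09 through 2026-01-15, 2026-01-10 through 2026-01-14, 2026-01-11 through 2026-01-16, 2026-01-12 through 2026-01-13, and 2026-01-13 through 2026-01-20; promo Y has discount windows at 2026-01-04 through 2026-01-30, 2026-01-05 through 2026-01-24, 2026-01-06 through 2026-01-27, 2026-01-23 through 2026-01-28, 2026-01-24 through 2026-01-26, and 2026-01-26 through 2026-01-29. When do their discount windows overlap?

2026-01-07 through 2026-01-21

Merge the first list: 2026-01-07 through 2026-01-21.
Merge the second list: 2026-01-04 through 2026-01-30.
2026-01-07 through 2026-01-21 overlaps B on 2026-01-07 through 2026-01-21.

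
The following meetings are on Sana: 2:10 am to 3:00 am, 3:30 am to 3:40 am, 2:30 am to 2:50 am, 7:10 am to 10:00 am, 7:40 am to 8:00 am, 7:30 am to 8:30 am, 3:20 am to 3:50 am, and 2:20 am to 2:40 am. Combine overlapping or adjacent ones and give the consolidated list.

Sort by start: 2:10 am–3:00 am, 2:20 am–2:40 am, 2:30 am–2:50 am, 3:20 am–3:50 am, 3:30 am–3:40 am, 7:10 am–10:00 am, 7:30 am–8:30 am, 7:40 am–8:00 am.
2:20 am–2:40 am overlaps/touches 2:10 am–3:00 am → extend to 2:10 am–3:00 am.
2:30 am–2:50 am overlaps/touches 2:10 am–3:00 am → extend to 2:10 am–3:00 am.
3:20 am–3:50 am is disjoint → start new block.
3:30 am–3:40 am overlaps/touches 3:20 am–3:50 am → extend to 3:20 am–3:50 am.
7:10 am–10:00 am is disjoint → start new block.
7:30 am–8:30 am overlaps/touches 7:10 am–10:00 am → extend to 7:10 am–10:00 am.
7:40 am–8:00 am overlaps/touches 7:10 am–10:00 am → extend to 7:10 am–10:00 am.

2:10 am–3:00 am, 3:20 am–3:50 am, 7:10 am–10:00 am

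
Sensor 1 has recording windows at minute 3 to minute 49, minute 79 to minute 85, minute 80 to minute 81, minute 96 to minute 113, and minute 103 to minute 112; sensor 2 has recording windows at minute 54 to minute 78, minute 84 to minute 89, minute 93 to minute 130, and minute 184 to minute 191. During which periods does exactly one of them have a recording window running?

Merge the first list: minute 3 to minute 49, minute 79 to minute 85, minute 96 to minute 113.
Only in the first: minute 3 to minute 49, minute 79 to minute 84.
Only in the second: minute 54 to minute 78, minute 85 to minute 89, minute 93 to minute 96, minute 113 to minute 130, minute 184 to minute 191.
Together these are the periods covered by exactly one.

minute 3 to minute 49, minute 54 to minute 78, minute 79 to minute 84, minute 85 to minute 89, minute 93 to minute 96, minute 113 to minute 130, minute 184 to minute 191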